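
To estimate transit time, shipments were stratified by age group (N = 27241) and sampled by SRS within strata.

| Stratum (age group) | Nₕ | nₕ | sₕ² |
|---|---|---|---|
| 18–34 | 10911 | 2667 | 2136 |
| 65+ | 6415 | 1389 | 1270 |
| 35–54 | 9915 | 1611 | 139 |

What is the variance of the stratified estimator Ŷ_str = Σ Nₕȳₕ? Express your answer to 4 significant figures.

1.086 × 10^8

Var(Ŷ_str) = Σₕ Nₕ²(1 − fₕ)sₕ²/nₕ.
18–34: 10911²·(1 − 2667/10911)·2136/2667 = 7.2041172 × 10^7.
65+: 6415²·(1 − 1389/6415)·1270/1389 = 2.9479534 × 10^7.
35–54: 9915²·(1 − 1611/9915)·139/1611 = 7.1039406 × 10^6.
Sum = 1.0862465 × 10^8.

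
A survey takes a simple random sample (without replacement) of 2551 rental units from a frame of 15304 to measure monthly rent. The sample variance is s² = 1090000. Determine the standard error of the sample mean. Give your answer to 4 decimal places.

Under SRS without replacement, Var(ȳ) = (1 − f)·s²/n with f = n/N = 2551/15304 = 0.16668845.
Var(ȳ) = (1 − 0.16668845)·1090000/2551 = 0.83331155·427.28342 = 356.06021.
SE(ȳ) = √(356.06021) = 18.8696.

18.8696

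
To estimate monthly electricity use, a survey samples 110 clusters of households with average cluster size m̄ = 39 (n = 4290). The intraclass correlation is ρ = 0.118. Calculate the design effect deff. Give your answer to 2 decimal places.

5.48

deff = 1 + (39 − 1)·0.118 = 1 + 4.484 = 5.484.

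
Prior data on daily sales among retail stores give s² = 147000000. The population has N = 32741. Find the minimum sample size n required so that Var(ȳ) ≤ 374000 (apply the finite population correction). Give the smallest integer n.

Without fpc, n₀ = s²/D = 147000000/374000 = 393.0481.
With fpc, (1 − n/N)·s²/n ≤ D requires n ≥ n₀/(1 + n₀/N) = 393.0481/(1 + 393.0481/32741) = 388.3856.
Rounding up, n = 389.

389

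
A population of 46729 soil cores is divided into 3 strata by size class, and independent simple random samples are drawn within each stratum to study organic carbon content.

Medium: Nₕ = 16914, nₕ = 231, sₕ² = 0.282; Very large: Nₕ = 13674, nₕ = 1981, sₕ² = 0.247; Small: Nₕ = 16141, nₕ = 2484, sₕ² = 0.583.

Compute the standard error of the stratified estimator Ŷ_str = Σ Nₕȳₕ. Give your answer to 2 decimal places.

645.10

Var(Ŷ_str) = Σₕ Nₕ²(1 − fₕ)sₕ²/nₕ.
Medium: 16914²·(1 − 231/16914)·0.282/231 = 344474.92.
Very large: 13674²·(1 − 1981/13674)·0.247/1981 = 19935.815.
Small: 16141²·(1 − 2484/16141)·0.583/2484 = 51737.175.
Sum = 416147.91.
SE = √(416147.91) = 645.10.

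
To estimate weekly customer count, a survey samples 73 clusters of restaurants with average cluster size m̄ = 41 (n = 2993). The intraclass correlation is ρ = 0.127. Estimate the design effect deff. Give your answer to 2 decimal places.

deff = 1 + (41 − 1)·0.127 = 1 + 5.08 = 6.08.

6.08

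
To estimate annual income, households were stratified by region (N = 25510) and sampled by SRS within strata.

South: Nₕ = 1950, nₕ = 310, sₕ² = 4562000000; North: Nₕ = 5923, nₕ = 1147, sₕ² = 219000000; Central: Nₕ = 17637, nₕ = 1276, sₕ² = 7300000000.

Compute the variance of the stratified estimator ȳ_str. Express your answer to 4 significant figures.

2.617 × 10^6

Var(ȳ_str) = Σₕ Wₕ²(1 − fₕ)sₕ²/nₕ with Wₕ = Nₕ/N, N = 25510.
South: Wₕ = 0.07644061; term = 0.07644061²·(1 − 0.15897436)·4562000000/310 = 72318.786.
North: Wₕ = 0.23218346; term = 0.23218346²·(1 − 0.19365187)·219000000/1147 = 8299.7657.
Central: Wₕ = 0.69137593; term = 0.69137593²·(1 − 0.07234790)·7300000000/1276 = 2.5367977 × 10^6.
Sum = 2.6174163 × 10^6.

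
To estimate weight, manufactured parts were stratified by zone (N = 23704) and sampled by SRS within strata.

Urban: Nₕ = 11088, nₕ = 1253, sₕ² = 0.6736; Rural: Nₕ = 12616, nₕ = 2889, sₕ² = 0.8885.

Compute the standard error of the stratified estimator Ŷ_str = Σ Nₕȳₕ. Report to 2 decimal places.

Var(Ŷ_str) = Σₕ Nₕ²(1 − fₕ)sₕ²/nₕ.
Urban: 11088²·(1 − 1253/11088)·0.6736/1253 = 58624.424.
Rural: 12616²·(1 − 2889/12616)·0.8885/2889 = 37740.747.
Sum = 96365.171.
SE = √(96365.171) = 310.43.

310.43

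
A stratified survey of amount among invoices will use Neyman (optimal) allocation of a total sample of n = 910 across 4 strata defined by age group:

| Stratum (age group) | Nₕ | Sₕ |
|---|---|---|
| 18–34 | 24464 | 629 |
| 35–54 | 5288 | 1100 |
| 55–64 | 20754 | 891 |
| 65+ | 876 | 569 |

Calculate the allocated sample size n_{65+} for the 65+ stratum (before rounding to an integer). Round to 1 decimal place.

11.3

Neyman allocation: nₕ = n·NₕSₕ / Σⱼ NⱼSⱼ.
Σ NⱼSⱼ = 24464·629 + 5288·1100 + 20754·891 + 876·569 = 4.0194914 × 10^7.
n_{65+} = 910·876·569 / (4.0194914 × 10^7) = 11.3.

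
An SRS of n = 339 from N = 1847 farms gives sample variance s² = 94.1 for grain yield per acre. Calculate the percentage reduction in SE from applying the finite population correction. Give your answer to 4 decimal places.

f = n/N = 339/1847 = 0.18354088.
SE_no-fpc = √(s²/n) = 0.52685968; SE_fpc = √((1−f)s²/n) = 0.47606054.
Ratio = √(1−f) = 0.90358128. Reduction = 100·(1 − 0.90358128) = 9.6419%.

9.6419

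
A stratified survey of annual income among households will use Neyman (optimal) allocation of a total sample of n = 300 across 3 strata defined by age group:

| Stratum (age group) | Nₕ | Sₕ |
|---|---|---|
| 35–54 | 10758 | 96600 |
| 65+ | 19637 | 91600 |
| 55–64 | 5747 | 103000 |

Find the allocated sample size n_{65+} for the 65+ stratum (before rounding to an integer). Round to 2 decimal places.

157.33

Neyman allocation: nₕ = n·NₕSₕ / Σⱼ NⱼSⱼ.
Σ NⱼSⱼ = 10758·96600 + 19637·91600 + 5747·103000 = 3.429913 × 10^9.
n_{65+} = 300·19637·91600 / (3.429913 × 10^9) = 157.33.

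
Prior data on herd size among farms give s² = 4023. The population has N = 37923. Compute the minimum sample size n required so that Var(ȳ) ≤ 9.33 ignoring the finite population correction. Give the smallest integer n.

Without fpc, n₀ = s²/D = 4023/9.33 = 431.1897.
Rounding up, n = 432.

432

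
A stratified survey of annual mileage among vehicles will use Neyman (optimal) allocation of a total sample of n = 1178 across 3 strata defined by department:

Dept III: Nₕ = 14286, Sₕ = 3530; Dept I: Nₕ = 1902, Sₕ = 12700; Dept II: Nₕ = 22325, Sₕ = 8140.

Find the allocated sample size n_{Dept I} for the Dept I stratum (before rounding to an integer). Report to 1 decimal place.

Neyman allocation: nₕ = n·NₕSₕ / Σⱼ NⱼSⱼ.
Σ NⱼSⱼ = 14286·3530 + 1902·12700 + 22325·8140 = 2.5631048 × 10^8.
n_{Dept I} = 1178·1902·12700 / (2.5631048 × 10^8) = 111.0.

111.0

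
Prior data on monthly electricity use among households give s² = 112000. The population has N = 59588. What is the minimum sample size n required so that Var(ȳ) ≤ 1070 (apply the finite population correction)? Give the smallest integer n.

105

Without fpc, n₀ = s²/D = 112000/1070 = 104.6729.
With fpc, (1 − n/N)·s²/n ≤ D requires n ≥ n₀/(1 + n₀/N) = 104.6729/(1 + 104.6729/59588) = 104.4894.
Rounding up, n = 105.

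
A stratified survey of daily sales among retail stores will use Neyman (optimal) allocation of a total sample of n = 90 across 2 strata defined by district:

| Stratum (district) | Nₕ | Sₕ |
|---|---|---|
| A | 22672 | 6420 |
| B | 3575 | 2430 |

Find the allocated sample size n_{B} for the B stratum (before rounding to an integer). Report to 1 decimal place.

Neyman allocation: nₕ = n·NₕSₕ / Σⱼ NⱼSⱼ.
Σ NⱼSⱼ = 22672·6420 + 3575·2430 = 1.5424149 × 10^8.
n_{B} = 90·3575·2430 / (1.5424149 × 10^8) = 5.1.

5.1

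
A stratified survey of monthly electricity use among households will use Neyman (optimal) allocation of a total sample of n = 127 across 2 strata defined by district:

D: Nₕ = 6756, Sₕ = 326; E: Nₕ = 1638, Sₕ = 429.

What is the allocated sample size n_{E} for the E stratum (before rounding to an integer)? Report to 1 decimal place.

30.7

Neyman allocation: nₕ = n·NₕSₕ / Σⱼ NⱼSⱼ.
Σ NⱼSⱼ = 6756·326 + 1638·429 = 2.905158 × 10^6.
n_{E} = 127·1638·429 / (2.905158 × 10^6) = 30.7.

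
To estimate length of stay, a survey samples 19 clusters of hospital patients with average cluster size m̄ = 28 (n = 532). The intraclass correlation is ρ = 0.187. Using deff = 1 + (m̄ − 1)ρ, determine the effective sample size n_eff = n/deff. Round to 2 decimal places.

87.95

deff = 1 + (28 − 1)·0.187 = 1 + 5.049 = 6.049.
n_eff = 532 / 6.049 = 87.95.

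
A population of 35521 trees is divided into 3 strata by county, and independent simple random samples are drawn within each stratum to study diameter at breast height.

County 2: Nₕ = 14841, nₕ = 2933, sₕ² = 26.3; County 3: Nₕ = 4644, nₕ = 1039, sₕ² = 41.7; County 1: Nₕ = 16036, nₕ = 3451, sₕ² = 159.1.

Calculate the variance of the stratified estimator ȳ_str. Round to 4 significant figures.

0.009163

Var(ȳ_str) = Σₕ Wₕ²(1 − fₕ)sₕ²/nₕ with Wₕ = Nₕ/N, N = 35521.
County 2: Wₕ = 0.41780918; term = 0.41780918²·(1 − 0.19762819)·26.3/2933 = 0.0012559586.
County 3: Wₕ = 0.13073956; term = 0.13073956²·(1 − 0.22372954)·41.7/1039 = 5.3253434 × 10^-4.
County 1: Wₕ = 0.45145125; term = 0.45145125²·(1 − 0.21520329)·159.1/3451 = 0.0073740168.
Sum = 0.0091625097.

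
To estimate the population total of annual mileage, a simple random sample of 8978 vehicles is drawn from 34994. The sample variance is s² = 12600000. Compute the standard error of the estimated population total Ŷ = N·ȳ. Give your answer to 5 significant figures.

1.1303 × 10^6

Var(Ŷ) = N²·Var(ȳ) = N²·(1 − n/N)·s²/n.
f = 8978/34994 = 0.25655827; Var(ȳ) = 0.74344173·12600000/8978 = 1043.3689.
Var(Ŷ) = 34994² · 1043.3689 = 1.2776887 × 10^12.
SE(Ŷ) = √(1.2776887 × 10^12) = 1.1303 × 10^6.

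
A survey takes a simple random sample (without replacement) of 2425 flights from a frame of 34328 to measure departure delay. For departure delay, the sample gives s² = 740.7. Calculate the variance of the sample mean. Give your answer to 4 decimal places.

Under SRS without replacement, Var(ȳ) = (1 − f)·s²/n with f = n/N = 2425/34328 = 0.07064204.
Var(ȳ) = (1 − 0.07064204)·740.7/2425 = 0.92935796·0.3054433 = 0.28386616.

0.2839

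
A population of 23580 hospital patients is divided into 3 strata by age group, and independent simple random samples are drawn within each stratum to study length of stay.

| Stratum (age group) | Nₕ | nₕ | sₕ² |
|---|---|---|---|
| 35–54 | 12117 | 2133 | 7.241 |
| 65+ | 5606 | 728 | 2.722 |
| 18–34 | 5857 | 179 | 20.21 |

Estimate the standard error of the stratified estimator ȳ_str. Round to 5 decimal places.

0.08761

Var(ȳ_str) = Σₕ Wₕ²(1 − fₕ)sₕ²/nₕ with Wₕ = Nₕ/N, N = 23580.
35–54: Wₕ = 0.51386768; term = 0.51386768²·(1 − 0.17603367)·7.241/2133 = 7.386178 × 10^-4.
65+: Wₕ = 0.23774385; term = 0.23774385²·(1 − 0.12986086)·2.722/728 = 1.8389251 × 10^-4.
18–34: Wₕ = 0.24838846; term = 0.24838846²·(1 − 0.03056172)·20.21/179 = 0.0067529929.
Sum = 0.0076755032.
SE = √(0.0076755032) = 0.08761.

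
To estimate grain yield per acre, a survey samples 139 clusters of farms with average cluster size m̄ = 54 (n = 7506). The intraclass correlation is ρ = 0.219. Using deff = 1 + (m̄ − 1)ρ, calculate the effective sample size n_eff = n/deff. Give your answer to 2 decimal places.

595.38

deff = 1 + (54 − 1)·0.219 = 1 + 11.607 = 12.607.
n_eff = 7506 / 12.607 = 595.38.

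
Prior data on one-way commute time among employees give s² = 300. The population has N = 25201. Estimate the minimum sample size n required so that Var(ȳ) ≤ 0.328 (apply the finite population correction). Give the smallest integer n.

883

Without fpc, n₀ = s²/D = 300/0.328 = 914.6341.
With fpc, (1 − n/N)·s²/n ≤ D requires n ≥ n₀/(1 + n₀/N) = 914.6341/(1 + 914.6341/25201) = 882.6014.
Rounding up, n = 883.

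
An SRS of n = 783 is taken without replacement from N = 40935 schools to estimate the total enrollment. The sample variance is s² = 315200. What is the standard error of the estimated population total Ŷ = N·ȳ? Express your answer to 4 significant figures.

Var(Ŷ) = N²·Var(ȳ) = N²·(1 − n/N)·s²/n.
f = 783/40935 = 0.01912789; Var(ȳ) = 0.98087211·315200/783 = 394.85427.
Var(Ŷ) = 40935² · 394.85427 = 6.6164712 × 10^11.
SE(Ŷ) = √(6.6164712 × 10^11) = 813400.

813400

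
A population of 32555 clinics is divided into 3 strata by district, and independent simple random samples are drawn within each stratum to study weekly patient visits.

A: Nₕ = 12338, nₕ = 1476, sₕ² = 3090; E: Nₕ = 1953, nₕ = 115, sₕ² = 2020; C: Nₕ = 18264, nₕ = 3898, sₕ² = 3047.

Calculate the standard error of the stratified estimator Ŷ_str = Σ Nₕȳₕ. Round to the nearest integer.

23425

Var(Ŷ_str) = Σₕ Nₕ²(1 − fₕ)sₕ²/nₕ.
A: 12338²·(1 − 1476/12338)·3090/1476 = 2.805606 × 10^8.
E: 1953²·(1 − 115/1953)·2020/115 = 6.305235 × 10^7.
C: 18264²·(1 − 3898/18264)·3047/3898 = 2.0509845 × 10^8.
Sum = 5.487114 × 10^8.
SE = √(5.487114 × 10^8) = 23425.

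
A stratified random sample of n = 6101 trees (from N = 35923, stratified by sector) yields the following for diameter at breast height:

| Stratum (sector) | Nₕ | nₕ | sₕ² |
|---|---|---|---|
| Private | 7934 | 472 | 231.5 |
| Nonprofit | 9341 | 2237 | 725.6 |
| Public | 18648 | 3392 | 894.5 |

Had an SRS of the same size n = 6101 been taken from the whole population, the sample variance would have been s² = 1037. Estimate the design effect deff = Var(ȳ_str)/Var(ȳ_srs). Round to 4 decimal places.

0.6897

Var(ȳ_str) = Σ Wₕ²(1−fₕ)sₕ²/nₕ with Wₕ = Nₕ/35923:
  Private: (7934/35923)²·(1−472/7934)·231.5/472 = 0.022501488
  Nonprofit: (9341/35923)²·(1−2237/9341)·725.6/2237 = 0.016679477
  Public: (18648/35923)²·(1−3392/18648)·894.5/3392 = 0.05813695
  → Var(ȳ_str) = 0.097317915.
Var(ȳ_srs) = (1 − 6101/35923)·1037/6101 = 0.14110484.
deff = 0.097317915 / 0.14110484 = 0.6897.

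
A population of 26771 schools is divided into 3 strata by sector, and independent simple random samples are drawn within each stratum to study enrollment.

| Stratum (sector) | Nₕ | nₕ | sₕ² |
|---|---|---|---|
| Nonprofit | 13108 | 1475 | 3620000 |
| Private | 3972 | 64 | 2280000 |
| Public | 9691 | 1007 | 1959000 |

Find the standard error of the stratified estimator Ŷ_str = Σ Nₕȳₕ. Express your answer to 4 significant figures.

Var(Ŷ_str) = Σₕ Nₕ²(1 − fₕ)sₕ²/nₕ.
Nonprofit: 13108²·(1 − 1475/13108)·3620000/1475 = 3.7423527 × 10^11.
Private: 3972²·(1 − 64/3972)·2280000/64 = 5.5299177 × 10^11.
Public: 9691²·(1 − 1007/9691)·1959000/1007 = 1.6371685 × 10^11.
Sum = 1.0909439 × 10^12.
SE = √(1.0909439 × 10^12) = 1.044 × 10^6.

1.044 × 10^6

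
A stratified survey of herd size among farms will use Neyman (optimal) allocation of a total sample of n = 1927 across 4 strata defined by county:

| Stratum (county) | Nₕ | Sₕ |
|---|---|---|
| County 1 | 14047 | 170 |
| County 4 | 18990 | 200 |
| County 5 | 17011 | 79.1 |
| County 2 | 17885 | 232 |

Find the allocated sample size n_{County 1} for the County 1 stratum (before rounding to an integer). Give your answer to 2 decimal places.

Neyman allocation: nₕ = n·NₕSₕ / Σⱼ NⱼSⱼ.
Σ NⱼSⱼ = 14047·170 + 18990·200 + 17011·79.1 + 17885·232 = 1.168088 × 10^7.
n_{County 1} = 1927·14047·170 / (1.168088 × 10^7) = 393.95.

393.95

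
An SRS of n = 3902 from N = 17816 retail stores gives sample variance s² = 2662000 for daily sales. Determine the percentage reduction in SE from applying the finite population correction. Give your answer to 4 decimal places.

f = n/N = 3902/17816 = 0.21901661.
SE_no-fpc = √(s²/n) = 26.119231; SE_fpc = √((1−f)s²/n) = 23.082417.
Ratio = √(1−f) = 0.88373264. Reduction = 100·(1 − 0.88373264) = 11.6267%.

11.6267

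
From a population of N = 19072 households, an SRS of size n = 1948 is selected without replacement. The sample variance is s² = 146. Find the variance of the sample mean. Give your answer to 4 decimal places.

Under SRS without replacement, Var(ȳ) = (1 − f)·s²/n with f = n/N = 1948/19072 = 0.10213926.
Var(ȳ) = (1 − 0.10213926)·146/1948 = 0.89786074·0.074948665 = 0.067293464.

0.0673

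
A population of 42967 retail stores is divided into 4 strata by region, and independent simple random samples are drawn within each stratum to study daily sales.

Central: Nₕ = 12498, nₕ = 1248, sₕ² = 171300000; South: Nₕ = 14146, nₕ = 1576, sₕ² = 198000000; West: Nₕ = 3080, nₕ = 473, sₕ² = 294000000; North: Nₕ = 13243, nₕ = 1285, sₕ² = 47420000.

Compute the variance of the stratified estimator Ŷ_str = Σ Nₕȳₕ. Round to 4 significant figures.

Var(Ŷ_str) = Σₕ Nₕ²(1 − fₕ)sₕ²/nₕ.
Central: 12498²·(1 − 1248/12498)·171300000/1248 = 1.9299045 × 10^13.
South: 14146²·(1 − 1576/14146)·198000000/1576 = 2.2339729 × 10^13.
West: 3080²·(1 − 473/3080)·294000000/473 = 4.9908893 × 10^12.
North: 13243²·(1 − 1285/13243)·47420000/1285 = 5.8439077 × 10^12.
Sum = 5.2473571 × 10^13.

5.247 × 10^13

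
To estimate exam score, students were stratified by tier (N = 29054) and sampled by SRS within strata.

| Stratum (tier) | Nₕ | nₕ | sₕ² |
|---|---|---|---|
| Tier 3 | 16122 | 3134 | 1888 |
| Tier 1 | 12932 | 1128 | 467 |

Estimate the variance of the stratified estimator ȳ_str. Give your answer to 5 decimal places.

0.22430

Var(ȳ_str) = Σₕ Wₕ²(1 − fₕ)sₕ²/nₕ with Wₕ = Nₕ/N, N = 29054.
Tier 3: Wₕ = 0.55489778; term = 0.55489778²·(1 − 0.19439276)·1888/3134 = 0.149435.
Tier 1: Wₕ = 0.44510222; term = 0.44510222²·(1 − 0.08722549)·467/1128 = 0.074867066.
Sum = 0.22430207.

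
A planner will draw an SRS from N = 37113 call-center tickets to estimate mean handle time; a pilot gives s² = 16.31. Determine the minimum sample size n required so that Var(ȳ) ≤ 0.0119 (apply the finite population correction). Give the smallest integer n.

Without fpc, n₀ = s²/D = 16.31/0.0119 = 1370.5882.
With fpc, (1 − n/N)·s²/n ≤ D requires n ≥ n₀/(1 + n₀/N) = 1370.5882/(1 + 1370.5882/37113) = 1321.7749.
Rounding up, n = 1322.

1322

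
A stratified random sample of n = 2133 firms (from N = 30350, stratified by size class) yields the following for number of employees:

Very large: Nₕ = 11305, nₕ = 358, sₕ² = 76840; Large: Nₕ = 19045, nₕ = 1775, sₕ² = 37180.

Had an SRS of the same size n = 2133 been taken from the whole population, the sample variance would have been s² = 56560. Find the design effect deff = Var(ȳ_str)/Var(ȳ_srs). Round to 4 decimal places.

Var(ȳ_str) = Σ Wₕ²(1−fₕ)sₕ²/nₕ with Wₕ = Nₕ/30350:
  Very large: (11305/30350)²·(1−358/11305)·76840/358 = 28.837169
  Large: (19045/30350)²·(1−1775/19045)·37180/1775 = 7.4794033
  → Var(ȳ_str) = 36.316572.
Var(ȳ_srs) = (1 − 2133/30350)·56560/2133 = 24.653052.
deff = 36.316572 / 24.653052 = 1.4731.

1.4731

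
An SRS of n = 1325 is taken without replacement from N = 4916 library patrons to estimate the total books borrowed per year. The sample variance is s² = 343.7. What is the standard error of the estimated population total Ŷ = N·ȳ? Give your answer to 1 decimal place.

Var(Ŷ) = N²·Var(ȳ) = N²·(1 − n/N)·s²/n.
f = 1325/4916 = 0.26952807; Var(ȳ) = 0.73047193·343.7/1325 = 0.18948166.
Var(Ŷ) = 4916² · 0.18948166 = 4.5792139 × 10^6.
SE(Ŷ) = √(4.5792139 × 10^6) = 2139.9.

2139.9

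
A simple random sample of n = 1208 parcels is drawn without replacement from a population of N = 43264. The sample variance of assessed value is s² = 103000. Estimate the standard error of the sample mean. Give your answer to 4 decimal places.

Under SRS without replacement, Var(ȳ) = (1 − f)·s²/n with f = n/N = 1208/43264 = 0.02792160.
Var(ȳ) = (1 − 0.02792160)·103000/1208 = 0.97207840·85.264901 = 82.884168.
SE(ȳ) = √(82.884168) = 9.1041.

9.1041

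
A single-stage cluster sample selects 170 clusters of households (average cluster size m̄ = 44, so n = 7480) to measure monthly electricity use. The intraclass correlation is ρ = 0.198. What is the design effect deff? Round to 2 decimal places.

9.51

deff = 1 + (44 − 1)·0.198 = 1 + 8.514 = 9.514.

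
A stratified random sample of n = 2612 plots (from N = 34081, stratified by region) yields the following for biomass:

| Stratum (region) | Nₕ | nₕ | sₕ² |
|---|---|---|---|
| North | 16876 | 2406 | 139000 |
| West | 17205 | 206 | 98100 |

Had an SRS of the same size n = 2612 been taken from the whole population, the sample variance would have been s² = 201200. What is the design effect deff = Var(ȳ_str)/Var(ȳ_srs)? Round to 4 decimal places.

Var(ȳ_str) = Σ Wₕ²(1−fₕ)sₕ²/nₕ with Wₕ = Nₕ/34081:
  North: (16876/34081)²·(1−2406/16876)·139000/2406 = 12.14598
  West: (17205/34081)²·(1−206/17205)·98100/206 = 119.90994
  → Var(ȳ_str) = 132.05592.
Var(ȳ_srs) = (1 − 2612/34081)·201200/2612 = 71.125514.
deff = 132.05592 / 71.125514 = 1.8567.

1.8567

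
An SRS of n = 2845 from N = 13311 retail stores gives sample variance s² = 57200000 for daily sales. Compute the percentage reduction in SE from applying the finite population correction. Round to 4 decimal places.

11.3283

f = n/N = 2845/13311 = 0.21373300.
SE_no-fpc = √(s²/n) = 141.79368; SE_fpc = √((1−f)s²/n) = 125.73086.
Ratio = √(1−f) = 0.88671698. Reduction = 100·(1 − 0.88671698) = 11.3283%.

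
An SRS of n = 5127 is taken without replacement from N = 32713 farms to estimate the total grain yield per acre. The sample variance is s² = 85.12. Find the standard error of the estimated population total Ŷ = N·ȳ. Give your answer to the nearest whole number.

Var(Ŷ) = N²·Var(ȳ) = N²·(1 − n/N)·s²/n.
f = 5127/32713 = 0.15672668; Var(ȳ) = 0.84327332·85.12/5127 = 0.014000278.
Var(Ŷ) = 32713² · 0.014000278 = 1.4982263 × 10^7.
SE(Ŷ) = √(1.4982263 × 10^7) = 3871.

3871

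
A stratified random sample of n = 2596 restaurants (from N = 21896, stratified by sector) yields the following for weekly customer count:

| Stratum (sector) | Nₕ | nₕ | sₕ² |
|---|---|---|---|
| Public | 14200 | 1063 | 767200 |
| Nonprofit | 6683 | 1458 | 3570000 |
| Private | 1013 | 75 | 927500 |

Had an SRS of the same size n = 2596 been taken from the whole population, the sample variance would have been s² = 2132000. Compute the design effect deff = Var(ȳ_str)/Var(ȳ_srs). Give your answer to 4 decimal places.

Var(ȳ_str) = Σ Wₕ²(1−fₕ)sₕ²/nₕ with Wₕ = Nₕ/21896:
  Public: (14200/21896)²·(1−1063/14200)·767200/1063 = 280.82147
  Nonprofit: (6683/21896)²·(1−1458/6683)·3570000/1458 = 178.33594
  Private: (1013/21896)²·(1−75/1013)·927500/75 = 24.509552
  → Var(ȳ_str) = 483.66696.
Var(ȳ_srs) = (1 − 2596/21896)·2132000/2596 = 723.8941.
deff = 483.66696 / 723.8941 = 0.6681.

0.6681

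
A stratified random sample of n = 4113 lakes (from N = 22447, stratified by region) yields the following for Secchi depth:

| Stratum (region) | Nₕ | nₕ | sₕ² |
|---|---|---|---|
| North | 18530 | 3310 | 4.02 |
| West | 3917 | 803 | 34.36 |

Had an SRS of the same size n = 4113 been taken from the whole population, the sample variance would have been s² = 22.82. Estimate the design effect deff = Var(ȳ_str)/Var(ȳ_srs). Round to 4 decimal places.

0.3786

Var(ȳ_str) = Σ Wₕ²(1−fₕ)sₕ²/nₕ with Wₕ = Nₕ/22447:
  North: (18530/22447)²·(1−3310/18530)·4.02/3310 = 6.7978491 × 10^-4
  West: (3917/22447)²·(1−803/3917)·34.36/803 = 0.0010358412
  → Var(ȳ_str) = 0.0017156261.
Var(ȳ_srs) = (1 − 4113/22447)·22.82/4113 = 0.0045316447.
deff = 0.0017156261 / 0.0045316447 = 0.3786.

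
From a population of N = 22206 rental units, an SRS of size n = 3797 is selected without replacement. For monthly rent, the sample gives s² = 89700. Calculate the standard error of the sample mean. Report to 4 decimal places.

Under SRS without replacement, Var(ȳ) = (1 − f)·s²/n with f = n/N = 3797/22206 = 0.17098982.
Var(ȳ) = (1 − 0.17098982)·89700/3797 = 0.82901018·23.623914 = 19.584465.
SE(ȳ) = √(19.584465) = 4.4254.

4.4254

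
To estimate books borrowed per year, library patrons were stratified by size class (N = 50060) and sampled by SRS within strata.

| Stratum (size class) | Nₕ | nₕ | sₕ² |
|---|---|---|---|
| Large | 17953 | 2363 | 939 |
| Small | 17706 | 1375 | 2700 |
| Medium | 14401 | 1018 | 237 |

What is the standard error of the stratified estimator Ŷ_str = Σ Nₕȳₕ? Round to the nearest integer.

26905

Var(Ŷ_str) = Σₕ Nₕ²(1 − fₕ)sₕ²/nₕ.
Large: 17953²·(1 − 2363/17953)·939/2363 = 1.1122054 × 10^8.
Small: 17706²·(1 − 1375/17706)·2700/1375 = 5.6779858 × 10^8.
Medium: 14401²·(1 − 1018/14401)·237/1018 = 4.4869032 × 10^7.
Sum = 7.2388815 × 10^8.
SE = √(7.2388815 × 10^8) = 26905.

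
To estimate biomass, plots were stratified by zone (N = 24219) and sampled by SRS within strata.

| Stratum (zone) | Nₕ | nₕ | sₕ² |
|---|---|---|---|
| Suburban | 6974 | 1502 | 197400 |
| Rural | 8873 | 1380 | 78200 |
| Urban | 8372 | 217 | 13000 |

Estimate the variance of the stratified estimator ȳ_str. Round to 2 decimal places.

Var(ȳ_str) = Σₕ Wₕ²(1 − fₕ)sₕ²/nₕ with Wₕ = Nₕ/N, N = 24219.
Suburban: Wₕ = 0.28795574; term = 0.28795574²·(1 − 0.21537138)·197400/1502 = 8.550526.
Rural: Wₕ = 0.36636525; term = 0.36636525²·(1 − 0.15552801)·78200/1380 = 6.4230524.
Urban: Wₕ = 0.34567901; term = 0.34567901²·(1 − 0.02591973)·13000/217 = 6.9730758.
Sum = 21.946654.

21.95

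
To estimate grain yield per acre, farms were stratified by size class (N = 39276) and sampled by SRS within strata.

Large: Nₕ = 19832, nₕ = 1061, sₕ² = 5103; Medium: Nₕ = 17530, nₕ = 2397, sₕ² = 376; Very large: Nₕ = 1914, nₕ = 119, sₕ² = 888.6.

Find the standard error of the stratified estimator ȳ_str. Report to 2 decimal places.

Var(ȳ_str) = Σₕ Wₕ²(1 − fₕ)sₕ²/nₕ with Wₕ = Nₕ/N, N = 39276.
Large: Wₕ = 0.50493940; term = 0.50493940²·(1 − 0.05349939)·5103/1061 = 1.1606723.
Medium: Wₕ = 0.44632855; term = 0.44632855²·(1 − 0.13673702)·376/2397 = 0.026975671.
Very large: Wₕ = 0.04873205; term = 0.04873205²·(1 − 0.06217346)·888.6/119 = 0.016630727.
Sum = 1.2042787.
SE = √(1.2042787) = 1.10.

1.10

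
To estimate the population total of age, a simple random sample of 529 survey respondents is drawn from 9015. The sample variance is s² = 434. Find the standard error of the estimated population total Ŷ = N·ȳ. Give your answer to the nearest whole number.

7922

Var(Ŷ) = N²·Var(ȳ) = N²·(1 − n/N)·s²/n.
f = 529/9015 = 0.05867998; Var(ȳ) = 0.94132002·434/529 = 0.77227389.
Var(Ŷ) = 9015² · 0.77227389 = 6.2762873 × 10^7.
SE(Ŷ) = √(6.2762873 × 10^7) = 7922.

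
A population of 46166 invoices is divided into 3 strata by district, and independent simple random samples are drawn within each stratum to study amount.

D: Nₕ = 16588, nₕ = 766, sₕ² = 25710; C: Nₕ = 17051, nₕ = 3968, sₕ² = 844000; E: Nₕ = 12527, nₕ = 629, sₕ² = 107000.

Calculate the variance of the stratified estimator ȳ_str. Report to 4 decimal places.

38.2924

Var(ȳ_str) = Σₕ Wₕ²(1 − fₕ)sₕ²/nₕ with Wₕ = Nₕ/N, N = 46166.
D: Wₕ = 0.35931205; term = 0.35931205²·(1 − 0.04617796)·25710/766 = 4.1331791.
C: Wₕ = 0.36934107; term = 0.36934107²·(1 − 0.23271362)·844000/3968 = 22.26299.
E: Wₕ = 0.27134688; term = 0.27134688²·(1 − 0.05021154)·107000/629 = 11.896239.
Sum = 38.292408.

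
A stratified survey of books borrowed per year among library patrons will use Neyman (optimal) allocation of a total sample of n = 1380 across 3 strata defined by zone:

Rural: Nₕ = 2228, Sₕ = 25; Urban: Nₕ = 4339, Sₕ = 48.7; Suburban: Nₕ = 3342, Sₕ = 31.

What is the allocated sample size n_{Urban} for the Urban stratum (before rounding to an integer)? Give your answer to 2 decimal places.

786.83

Neyman allocation: nₕ = n·NₕSₕ / Σⱼ NⱼSⱼ.
Σ NⱼSⱼ = 2228·25 + 4339·48.7 + 3342·31 = 370611.3.
n_{Urban} = 1380·4339·48.7 / 370611.3 = 786.83.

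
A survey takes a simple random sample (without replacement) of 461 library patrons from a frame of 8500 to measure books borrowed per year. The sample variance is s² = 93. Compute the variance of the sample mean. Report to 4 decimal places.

0.1908

Under SRS without replacement, Var(ȳ) = (1 − f)·s²/n with f = n/N = 461/8500 = 0.05423529.
Var(ȳ) = (1 − 0.05423529)·93/461 = 0.94576471·0.20173536 = 0.19079418.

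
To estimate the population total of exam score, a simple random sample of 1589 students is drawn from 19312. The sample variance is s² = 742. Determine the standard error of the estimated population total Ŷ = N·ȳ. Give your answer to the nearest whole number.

12642

Var(Ŷ) = N²·Var(ȳ) = N²·(1 − n/N)·s²/n.
f = 1589/19312 = 0.08228045; Var(ȳ) = 0.91771955·742/1589 = 0.42853865.
Var(Ŷ) = 19312² · 0.42853865 = 1.5982492 × 10^8.
SE(Ŷ) = √(1.5982492 × 10^8) = 12642.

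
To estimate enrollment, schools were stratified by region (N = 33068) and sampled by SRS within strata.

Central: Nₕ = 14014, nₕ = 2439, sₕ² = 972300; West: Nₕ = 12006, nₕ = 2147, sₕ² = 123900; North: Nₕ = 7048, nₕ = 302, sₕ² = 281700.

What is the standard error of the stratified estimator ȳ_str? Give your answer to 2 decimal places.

10.29

Var(ȳ_str) = Σₕ Wₕ²(1 − fₕ)sₕ²/nₕ with Wₕ = Nₕ/N, N = 33068.
Central: Wₕ = 0.42379340; term = 0.42379340²·(1 − 0.17404025)·972300/2439 = 59.136517.
West: Wₕ = 0.36307004; term = 0.36307004²·(1 − 0.17882725)·123900/2147 = 6.246757.
North: Wₕ = 0.21313657; term = 0.21313657²·(1 − 0.04284904)·281700/302 = 40.557976.
Sum = 105.94125.
SE = √(105.94125) = 10.29.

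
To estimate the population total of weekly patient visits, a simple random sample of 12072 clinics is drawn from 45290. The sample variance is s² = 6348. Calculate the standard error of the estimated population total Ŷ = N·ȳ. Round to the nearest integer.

28127

Var(Ŷ) = N²·Var(ȳ) = N²·(1 − n/N)·s²/n.
f = 12072/45290 = 0.26654891; Var(ȳ) = 0.73345109·6348/12072 = 0.38568154.
Var(Ŷ) = 45290² · 0.38568154 = 7.9110384 × 10^8.
SE(Ŷ) = √(7.9110384 × 10^8) = 28127.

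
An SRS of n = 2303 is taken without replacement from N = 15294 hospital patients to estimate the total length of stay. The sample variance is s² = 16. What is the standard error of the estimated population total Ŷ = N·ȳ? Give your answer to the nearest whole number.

Var(Ŷ) = N²·Var(ȳ) = N²·(1 − n/N)·s²/n.
f = 2303/15294 = 0.15058193; Var(ȳ) = 0.84941807·16/2303 = 0.0059012979.
Var(Ŷ) = 15294² · 0.0059012979 = 1.3803516 × 10^6.
SE(Ŷ) = √(1.3803516 × 10^6) = 1175.

1175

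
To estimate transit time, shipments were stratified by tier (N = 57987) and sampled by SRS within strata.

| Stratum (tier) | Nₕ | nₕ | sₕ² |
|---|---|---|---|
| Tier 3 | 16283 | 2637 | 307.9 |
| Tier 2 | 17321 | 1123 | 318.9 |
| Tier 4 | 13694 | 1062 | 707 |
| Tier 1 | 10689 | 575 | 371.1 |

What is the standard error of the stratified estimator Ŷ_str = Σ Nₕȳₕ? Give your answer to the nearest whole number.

Var(Ŷ_str) = Σₕ Nₕ²(1 − fₕ)sₕ²/nₕ.
Tier 3: 16283²·(1 − 2637/16283)·307.9/2637 = 2.5944144 × 10^7.
Tier 2: 17321²·(1 − 1123/17321)·318.9/1123 = 7.9672624 × 10^7.
Tier 4: 13694²·(1 − 1062/13694)·707/1062 = 1.1515885 × 10^8.
Tier 1: 10689²·(1 − 575/10689)·371.1/575 = 6.9772316 × 10^7.
Sum = 2.9054793 × 10^8.
SE = √(2.9054793 × 10^8) = 17045.

17045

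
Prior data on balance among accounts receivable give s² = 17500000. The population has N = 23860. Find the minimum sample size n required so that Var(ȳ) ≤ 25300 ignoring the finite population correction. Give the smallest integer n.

Without fpc, n₀ = s²/D = 17500000/25300 = 691.6996.
Rounding up, n = 692.

692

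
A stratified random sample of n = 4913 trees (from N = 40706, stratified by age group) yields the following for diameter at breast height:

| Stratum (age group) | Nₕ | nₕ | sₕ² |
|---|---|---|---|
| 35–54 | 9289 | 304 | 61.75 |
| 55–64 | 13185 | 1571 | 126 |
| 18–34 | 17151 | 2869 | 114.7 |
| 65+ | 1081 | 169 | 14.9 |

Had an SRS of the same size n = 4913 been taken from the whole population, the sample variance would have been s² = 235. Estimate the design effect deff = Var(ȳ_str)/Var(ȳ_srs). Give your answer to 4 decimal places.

Var(ȳ_str) = Σ Wₕ²(1−fₕ)sₕ²/nₕ with Wₕ = Nₕ/40706:
  35–54: (9289/40706)²·(1−304/9289)·61.75/304 = 0.010231365
  55–64: (13185/40706)²·(1−1571/13185)·126/1571 = 0.0074120691
  18–34: (17151/40706)²·(1−2869/17151)·114.7/2869 = 0.0059100954
  65+: (1081/40706)²·(1−169/1081)·14.9/169 = 5.2456975 × 10^-5
  → Var(ȳ_str) = 0.023605986.
Var(ȳ_srs) = (1 − 4913/40706)·235/4913 = 0.042059177.
deff = 0.023605986 / 0.042059177 = 0.5613.

0.5613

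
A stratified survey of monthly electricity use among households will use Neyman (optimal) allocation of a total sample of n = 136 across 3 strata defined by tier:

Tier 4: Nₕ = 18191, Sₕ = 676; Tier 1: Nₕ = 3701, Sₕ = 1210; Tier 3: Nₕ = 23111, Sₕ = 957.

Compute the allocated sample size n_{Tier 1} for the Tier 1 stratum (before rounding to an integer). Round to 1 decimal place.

15.7

Neyman allocation: nₕ = n·NₕSₕ / Σⱼ NⱼSⱼ.
Σ NⱼSⱼ = 18191·676 + 3701·1210 + 23111·957 = 3.8892553 × 10^7.
n_{Tier 1} = 136·3701·1210 / (3.8892553 × 10^7) = 15.7.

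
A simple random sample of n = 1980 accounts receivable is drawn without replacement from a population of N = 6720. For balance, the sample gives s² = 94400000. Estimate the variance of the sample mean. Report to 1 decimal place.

Under SRS without replacement, Var(ȳ) = (1 − f)·s²/n with f = n/N = 1980/6720 = 0.29464286.
Var(ȳ) = (1 − 0.29464286)·94400000/1980 = 0.70535714·47676.768 = 33629.149.

33629.1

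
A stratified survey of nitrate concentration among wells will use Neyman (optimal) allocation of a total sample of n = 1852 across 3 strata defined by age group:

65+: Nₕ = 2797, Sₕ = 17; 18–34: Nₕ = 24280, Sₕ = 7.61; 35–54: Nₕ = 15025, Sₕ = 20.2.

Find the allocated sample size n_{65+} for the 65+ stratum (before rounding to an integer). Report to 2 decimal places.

164.35

Neyman allocation: nₕ = n·NₕSₕ / Σⱼ NⱼSⱼ.
Σ NⱼSⱼ = 2797·17 + 24280·7.61 + 15025·20.2 = 535824.8.
n_{65+} = 1852·2797·17 / 535824.8 = 164.35.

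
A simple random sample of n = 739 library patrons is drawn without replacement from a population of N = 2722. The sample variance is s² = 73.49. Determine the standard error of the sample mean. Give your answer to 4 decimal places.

Under SRS without replacement, Var(ȳ) = (1 − f)·s²/n with f = n/N = 739/2722 = 0.27149155.
Var(ȳ) = (1 − 0.27149155)·73.49/739 = 0.72850845·0.099445196 = 0.072446666.
SE(ȳ) = √(0.072446666) = 0.2692.

0.2692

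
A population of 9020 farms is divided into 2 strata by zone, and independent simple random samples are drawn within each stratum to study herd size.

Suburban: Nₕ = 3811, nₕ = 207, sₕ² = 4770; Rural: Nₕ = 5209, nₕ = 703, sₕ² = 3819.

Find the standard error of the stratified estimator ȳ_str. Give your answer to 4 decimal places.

2.3361

Var(ȳ_str) = Σₕ Wₕ²(1 − fₕ)sₕ²/nₕ with Wₕ = Nₕ/N, N = 9020.
Suburban: Wₕ = 0.42250554; term = 0.42250554²·(1 − 0.05431645)·4770/207 = 3.8900814.
Rural: Wₕ = 0.57749446; term = 0.57749446²·(1 − 0.13495873)·3819/703 = 1.5672086.
Sum = 5.45729.
SE = √(5.45729) = 2.3361.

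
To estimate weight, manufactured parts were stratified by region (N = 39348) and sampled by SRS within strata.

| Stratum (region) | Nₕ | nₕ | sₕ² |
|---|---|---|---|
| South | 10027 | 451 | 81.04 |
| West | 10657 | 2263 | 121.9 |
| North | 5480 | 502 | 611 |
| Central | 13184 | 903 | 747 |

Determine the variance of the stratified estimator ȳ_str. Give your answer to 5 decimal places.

0.12221

Var(ȳ_str) = Σₕ Wₕ²(1 − fₕ)sₕ²/nₕ with Wₕ = Nₕ/N, N = 39348.
South: Wₕ = 0.25482871; term = 0.25482871²·(1 − 0.04497856)·81.04/451 = 0.011143785.
West: Wₕ = 0.27083969; term = 0.27083969²·(1 − 0.21234869)·121.9/2263 = 0.0031122735.
North: Wₕ = 0.13927010; term = 0.13927010²·(1 − 0.09160584)·611/502 = 0.021445077.
Central: Wₕ = 0.33506150; term = 0.33506150²·(1 − 0.06849211)·747/903 = 0.086510426.
Sum = 0.12221156.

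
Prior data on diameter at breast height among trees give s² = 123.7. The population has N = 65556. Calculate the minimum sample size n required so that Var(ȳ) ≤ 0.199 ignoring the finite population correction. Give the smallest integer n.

Without fpc, n₀ = s²/D = 123.7/0.199 = 621.6080.
Rounding up, n = 622.

622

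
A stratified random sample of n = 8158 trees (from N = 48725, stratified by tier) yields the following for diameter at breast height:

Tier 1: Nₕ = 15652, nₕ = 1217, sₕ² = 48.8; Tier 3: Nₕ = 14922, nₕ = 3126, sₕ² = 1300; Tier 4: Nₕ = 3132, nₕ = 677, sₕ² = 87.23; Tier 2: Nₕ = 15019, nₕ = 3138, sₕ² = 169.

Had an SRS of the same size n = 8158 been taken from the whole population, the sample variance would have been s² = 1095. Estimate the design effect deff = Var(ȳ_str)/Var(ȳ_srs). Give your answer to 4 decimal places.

Var(ȳ_str) = Σ Wₕ²(1−fₕ)sₕ²/nₕ with Wₕ = Nₕ/48725:
  Tier 1: (15652/48725)²·(1−1217/15652)·48.8/1217 = 0.0038160335
  Tier 3: (14922/48725)²·(1−3126/14922)·1300/3126 = 0.030832766
  Tier 4: (3132/48725)²·(1−677/3132)·87.23/677 = 4.1729844 × 10^-4
  Tier 2: (15019/48725)²·(1−3138/15019)·169/3138 = 0.0040478469
  → Var(ȳ_str) = 0.039113945.
Var(ȳ_srs) = (1 − 8158/48725)·1095/8158 = 0.11175101.
deff = 0.039113945 / 0.11175101 = 0.3500.

0.3500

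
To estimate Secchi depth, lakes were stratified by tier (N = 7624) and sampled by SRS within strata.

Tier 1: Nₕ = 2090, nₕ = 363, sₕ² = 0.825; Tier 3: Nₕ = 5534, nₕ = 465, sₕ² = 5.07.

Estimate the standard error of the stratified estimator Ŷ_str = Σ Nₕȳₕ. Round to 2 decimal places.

560.41

Var(Ŷ_str) = Σₕ Nₕ²(1 − fₕ)sₕ²/nₕ.
Tier 1: 2090²·(1 − 363/2090)·0.825/363 = 8203.25.
Tier 3: 5534²·(1 − 465/5534)·5.07/465 = 305855.61.
Sum = 314058.86.
SE = √(314058.86) = 560.41.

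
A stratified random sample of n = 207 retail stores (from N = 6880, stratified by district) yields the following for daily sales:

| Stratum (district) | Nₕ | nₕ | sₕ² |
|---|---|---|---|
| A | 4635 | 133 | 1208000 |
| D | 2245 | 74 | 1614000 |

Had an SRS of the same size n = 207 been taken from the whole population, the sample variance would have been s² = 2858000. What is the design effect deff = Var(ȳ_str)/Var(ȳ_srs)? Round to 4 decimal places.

0.4667

Var(ȳ_str) = Σ Wₕ²(1−fₕ)sₕ²/nₕ with Wₕ = Nₕ/6880:
  A: (4635/6880)²·(1−133/4635)·1208000/133 = 4003.9961
  D: (2245/6880)²·(1−74/2245)·1614000/74 = 2245.8001
  → Var(ȳ_str) = 6249.7962.
Var(ȳ_srs) = (1 − 207/6880)·2858000/207 = 13391.356.
deff = 6249.7962 / 13391.356 = 0.4667.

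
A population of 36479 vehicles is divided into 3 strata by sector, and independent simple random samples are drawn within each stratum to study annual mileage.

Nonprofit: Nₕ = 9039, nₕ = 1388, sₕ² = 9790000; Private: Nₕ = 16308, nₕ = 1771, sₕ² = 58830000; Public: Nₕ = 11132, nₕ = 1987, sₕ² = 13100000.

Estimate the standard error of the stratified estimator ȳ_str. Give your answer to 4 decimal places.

82.3945

Var(ȳ_str) = Σₕ Wₕ²(1 − fₕ)sₕ²/nₕ with Wₕ = Nₕ/N, N = 36479.
Nonprofit: Wₕ = 0.24778640; term = 0.24778640²·(1 − 0.15355681)·9790000/1388 = 366.56075.
Private: Wₕ = 0.44705173; term = 0.44705173²·(1 − 0.10859701)·58830000/1771 = 5917.9315.
Public: Wₕ = 0.30516187; term = 0.30516187²·(1 − 0.17849443)·13100000/1987 = 504.36447.
Sum = 6788.8567.
SE = √(6788.8567) = 82.3945.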